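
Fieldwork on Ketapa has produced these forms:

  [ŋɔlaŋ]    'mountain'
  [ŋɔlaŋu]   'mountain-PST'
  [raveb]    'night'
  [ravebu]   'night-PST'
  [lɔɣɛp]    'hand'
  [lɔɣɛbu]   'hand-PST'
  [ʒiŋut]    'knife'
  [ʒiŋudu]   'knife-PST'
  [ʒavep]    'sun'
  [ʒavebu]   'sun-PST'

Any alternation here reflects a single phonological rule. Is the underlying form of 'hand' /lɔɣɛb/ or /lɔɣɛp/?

The stem for 'hand' ends in [p] in [lɔɣɛp] but [b] in [lɔɣɛbu].
Compare 'night', with invariant [b] in [raveb] and [ravebu]: an analysis with underlying /b/ and a rule producing [p] in isolation would wrongly predict alternation here too.
So /p/ is underlying, and a rule of intervocalic voicing — voiceless stops become voiced between vowels — gives [b].

/lɔɣɛp/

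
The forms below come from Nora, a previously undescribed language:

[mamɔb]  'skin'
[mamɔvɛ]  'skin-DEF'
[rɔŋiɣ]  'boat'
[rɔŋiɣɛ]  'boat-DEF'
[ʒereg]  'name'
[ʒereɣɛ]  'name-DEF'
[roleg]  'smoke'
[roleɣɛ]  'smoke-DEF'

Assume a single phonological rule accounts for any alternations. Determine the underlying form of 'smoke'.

/roleg/

The stem for 'smoke' ends in [g] in [roleg] but [ɣ] in [roleɣɛ].
If /ɣ/ were underlying and a rule turned it into [g] in isolation, 'boat' would also alternate; but it has [ɣ] in both [rɔŋiɣ] and [rɔŋiɣɛ].
Therefore /g/ is basic and [ɣ] is derived by intervocalic spirantization (voiced stops become fricatives between vowels).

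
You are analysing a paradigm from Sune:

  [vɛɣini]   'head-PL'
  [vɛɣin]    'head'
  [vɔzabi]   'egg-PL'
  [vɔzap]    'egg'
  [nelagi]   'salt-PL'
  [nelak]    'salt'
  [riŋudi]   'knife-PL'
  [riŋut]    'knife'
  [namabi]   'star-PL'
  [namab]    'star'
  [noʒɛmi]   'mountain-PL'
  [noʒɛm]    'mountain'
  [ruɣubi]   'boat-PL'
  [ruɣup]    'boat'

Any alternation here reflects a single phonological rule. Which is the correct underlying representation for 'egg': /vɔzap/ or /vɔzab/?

/vɔzap/

The root 'egg' surfaces as [vɔzabi] and [vɔzap], with a stem-final [b] ~ [p] alternation.
The stem 'star' ([namabi], [namab]) shows [b] unchanged in both environments, so [b] cannot be basic with [p] derived in isolation.
The underlying segment must be /p/; voiceless stops become voiced between vowels, yielding [b] there.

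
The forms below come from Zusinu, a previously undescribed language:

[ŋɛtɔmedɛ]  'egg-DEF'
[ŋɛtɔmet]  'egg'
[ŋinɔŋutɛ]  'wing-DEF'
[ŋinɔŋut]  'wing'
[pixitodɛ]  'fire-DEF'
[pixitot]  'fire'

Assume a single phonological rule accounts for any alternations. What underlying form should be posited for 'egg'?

'egg' shows [d] ~ [t] at the end of the stem ([ŋɛtɔmedɛ] vs [ŋɛtɔmet]).
The stem 'wing' ([ŋinɔŋutɛ], [ŋinɔŋut]) shows [t] unchanged in both environments, so [t] cannot be basic with [d] derived before the DEF suffix.
Therefore /d/ is basic and [t] is derived by word-final obstruent devoicing (voiced obstruents become voiceless word-finally).
The underlying form of 'egg' is therefore /ŋɛtɔmed/.

/ŋɛtɔmed/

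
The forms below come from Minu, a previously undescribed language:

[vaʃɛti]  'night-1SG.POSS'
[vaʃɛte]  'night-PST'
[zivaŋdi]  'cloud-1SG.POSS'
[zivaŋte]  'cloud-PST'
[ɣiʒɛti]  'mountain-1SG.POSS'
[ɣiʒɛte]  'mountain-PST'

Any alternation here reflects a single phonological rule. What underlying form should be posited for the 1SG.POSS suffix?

The 1SG.POSS suffix surfaces as [-di] and [-ti], depending on the final segment of the stem.
The PST suffix, which begins with [t], is invariant after every stem; so [t] is not altered by any rule here.
So the underlying form is /-di/, and voiced stops become voiceless after a vowel.

/-di/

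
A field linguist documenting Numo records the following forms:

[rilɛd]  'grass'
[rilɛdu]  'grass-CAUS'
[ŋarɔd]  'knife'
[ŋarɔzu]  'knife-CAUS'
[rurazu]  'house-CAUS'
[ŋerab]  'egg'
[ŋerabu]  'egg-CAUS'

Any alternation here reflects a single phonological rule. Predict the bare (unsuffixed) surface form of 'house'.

[rurad]

The root 'knife' surfaces as [ŋarɔd] and [ŋarɔzu], with a stem-final [d] ~ [z] alternation.
Compare 'grass', with invariant [d] in [rilɛd] and [rilɛdu]: an analysis with underlying /d/ and a rule producing [z] before the CAUS suffix would wrongly predict alternation here too.
Therefore /z/ is basic and [d] is derived by word-final hardening (voiced fricatives become stops word-finally).
The one attested form of 'house', [rurazu], shows underlying /ruraz/. Applying the same rule word-finally gives [rurad].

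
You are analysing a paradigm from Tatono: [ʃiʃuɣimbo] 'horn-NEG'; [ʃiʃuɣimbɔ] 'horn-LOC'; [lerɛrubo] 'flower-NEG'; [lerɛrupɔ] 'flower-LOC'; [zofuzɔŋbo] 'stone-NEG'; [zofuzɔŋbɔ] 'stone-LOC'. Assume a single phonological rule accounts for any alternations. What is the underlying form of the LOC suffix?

/-pɔ/

The LOC suffix surfaces as [-bɔ] and [-pɔ], depending on the final segment of the stem.
The NEG suffix, which begins with [b], is invariant after every stem; so [b] is not altered by any rule here.
The LOC suffix is therefore /-pɔ/ underlyingly, with post-nasal voicing: voiceless stops become voiced after a nasal.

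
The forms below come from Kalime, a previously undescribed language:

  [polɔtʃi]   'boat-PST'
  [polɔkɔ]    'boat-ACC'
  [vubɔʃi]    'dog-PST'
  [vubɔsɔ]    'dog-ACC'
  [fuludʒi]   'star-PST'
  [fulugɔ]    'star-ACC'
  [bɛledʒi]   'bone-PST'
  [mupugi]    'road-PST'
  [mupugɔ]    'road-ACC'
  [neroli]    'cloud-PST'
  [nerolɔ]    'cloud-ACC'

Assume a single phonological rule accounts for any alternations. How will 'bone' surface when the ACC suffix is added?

The root 'star' surfaces as [fuludʒi] and [fulugɔ], with a stem-final [dʒ] ~ [g] alternation.
Compare 'road', with invariant [g] in [mupugi] and [mupugɔ]: an analysis with underlying /g/ and a rule producing [dʒ] before the PST suffix would wrongly predict alternation here too.
The alternation reflects depalatalization: palato-alveolar /tʃ/, /dʒ/ and /ʃ/ become [k], [g] and [s] when no front vowel follows. /dʒ/ is underlying.
From [bɛledʒi] the stem 'bone' is /bɛledʒ/; when no front vowel follows this yields [bɛlegɔ].

[bɛlegɔ]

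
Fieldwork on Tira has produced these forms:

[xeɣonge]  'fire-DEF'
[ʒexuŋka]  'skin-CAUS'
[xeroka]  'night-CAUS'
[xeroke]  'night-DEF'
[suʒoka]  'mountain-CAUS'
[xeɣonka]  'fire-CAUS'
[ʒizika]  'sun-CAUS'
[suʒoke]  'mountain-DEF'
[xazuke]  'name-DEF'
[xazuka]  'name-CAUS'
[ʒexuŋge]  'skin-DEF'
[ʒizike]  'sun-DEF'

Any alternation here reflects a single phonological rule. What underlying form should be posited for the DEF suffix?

/-ge/

The DEF morpheme has two allomorphs, [-ge] and [-ke].
By contrast the CAUS suffix keeps its initial [k] throughout — that segment must be underlying.
The DEF suffix is therefore /-ge/ underlyingly, with post-vocalic devoicing: voiced stops become voiceless after a vowel.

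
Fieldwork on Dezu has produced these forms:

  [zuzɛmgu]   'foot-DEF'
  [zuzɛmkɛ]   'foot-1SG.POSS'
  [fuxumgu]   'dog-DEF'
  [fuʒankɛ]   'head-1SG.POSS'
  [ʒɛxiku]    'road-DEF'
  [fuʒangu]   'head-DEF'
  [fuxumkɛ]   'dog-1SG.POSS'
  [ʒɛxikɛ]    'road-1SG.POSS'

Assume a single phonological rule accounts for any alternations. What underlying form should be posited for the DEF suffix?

The DEF suffix surfaces as [-gu] and [-ku], depending on the final segment of the stem.
The 1SG.POSS suffix, which begins with [k], is invariant after every stem; so [k] is not altered by any rule here.
The DEF suffix is therefore /-gu/ underlyingly, with post-vocalic devoicing: voiced stops become voiceless after a vowel.

/-gu/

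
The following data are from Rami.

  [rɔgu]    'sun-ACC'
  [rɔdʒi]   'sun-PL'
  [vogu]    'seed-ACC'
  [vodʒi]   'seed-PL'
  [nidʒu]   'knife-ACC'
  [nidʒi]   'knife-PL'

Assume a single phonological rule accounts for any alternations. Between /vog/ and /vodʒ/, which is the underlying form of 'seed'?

The stem for 'seed' ends in [g] in [vogu] but [dʒ] in [vodʒi].
If /dʒ/ were underlying and a rule turned it into [g] before the ACC suffix, 'knife' would also alternate; but it has [dʒ] in both [nidʒu] and [nidʒi].
So /g/ is underlying, and a rule of palatalization before a front vowel — /g/ becomes palato-alveolar [dʒ] before a front vowel — gives [dʒ].

/vog/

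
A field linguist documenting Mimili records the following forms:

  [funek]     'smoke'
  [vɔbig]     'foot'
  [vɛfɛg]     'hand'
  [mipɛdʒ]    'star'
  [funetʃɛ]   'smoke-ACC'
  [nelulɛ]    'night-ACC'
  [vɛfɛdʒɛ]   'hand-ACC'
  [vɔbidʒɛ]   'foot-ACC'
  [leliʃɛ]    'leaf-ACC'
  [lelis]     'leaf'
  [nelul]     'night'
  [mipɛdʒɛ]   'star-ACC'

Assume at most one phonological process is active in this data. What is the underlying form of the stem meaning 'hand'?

/vɛfɛg/

In [vɛfɛdʒɛ] and [vɛfɛg] the final segment of 'hand' alternates: [dʒ] ~ [g].
The stem 'star' ([mipɛdʒɛ], [mipɛdʒ]) shows [dʒ] unchanged in both environments, so [dʒ] cannot be basic with [g] derived in isolation.
The underlying segment must be /g/; /k/, /g/ and /s/ become palato-alveolar [tʃ], [dʒ] and [ʃ] before a front vowel, yielding [dʒ] there.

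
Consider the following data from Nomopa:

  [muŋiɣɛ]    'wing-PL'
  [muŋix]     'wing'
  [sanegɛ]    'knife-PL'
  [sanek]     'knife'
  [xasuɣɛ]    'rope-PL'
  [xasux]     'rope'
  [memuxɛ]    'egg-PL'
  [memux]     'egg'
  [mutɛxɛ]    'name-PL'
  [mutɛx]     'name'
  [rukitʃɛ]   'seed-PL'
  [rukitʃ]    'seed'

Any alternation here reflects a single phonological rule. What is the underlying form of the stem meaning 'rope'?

In [xasuɣɛ] and [xasux] the final segment of 'rope' alternates: [ɣ] ~ [x].
Compare 'egg', with invariant [x] in [memuxɛ] and [memux]: an analysis with underlying /x/ and a rule producing [ɣ] before the PL suffix would wrongly predict alternation here too.
Therefore /ɣ/ is basic and [x] is derived by word-final obstruent devoicing (voiced obstruents become voiceless word-finally).

/xasuɣ/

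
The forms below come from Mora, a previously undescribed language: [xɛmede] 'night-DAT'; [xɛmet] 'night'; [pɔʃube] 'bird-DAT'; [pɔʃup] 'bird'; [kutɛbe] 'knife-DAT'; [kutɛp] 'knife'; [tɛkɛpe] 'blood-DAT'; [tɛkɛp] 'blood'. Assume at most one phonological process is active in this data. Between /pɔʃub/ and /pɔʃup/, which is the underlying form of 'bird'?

The stem for 'bird' ends in [b] in [pɔʃube] but [p] in [pɔʃup].
If /p/ were underlying and a rule turned it into [b] before the DAT suffix, 'blood' would also alternate; but it has [p] in both [tɛkɛpe] and [tɛkɛp].
Therefore /b/ is basic and [p] is derived by word-final obstruent devoicing (voiced obstruents become voiceless word-finally).

/pɔʃub/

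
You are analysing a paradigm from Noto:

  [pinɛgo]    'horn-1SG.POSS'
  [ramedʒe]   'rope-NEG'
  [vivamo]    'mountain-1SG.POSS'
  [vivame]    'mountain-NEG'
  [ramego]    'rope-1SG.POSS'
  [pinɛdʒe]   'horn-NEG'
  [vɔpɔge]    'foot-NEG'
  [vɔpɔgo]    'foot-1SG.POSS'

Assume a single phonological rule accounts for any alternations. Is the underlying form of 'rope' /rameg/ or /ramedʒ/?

The stem for 'rope' ends in [g] in [ramego] but [dʒ] in [ramedʒe].
The stem 'foot' ([vɔpɔgo], [vɔpɔge]) shows [g] unchanged in both environments, so [g] cannot be basic with [dʒ] derived before the NEG suffix.
Therefore /dʒ/ is basic and [g] is derived by depalatalization (palato-alveolar /dʒ/ becomes [g] when no front vowel follows).

/ramedʒ/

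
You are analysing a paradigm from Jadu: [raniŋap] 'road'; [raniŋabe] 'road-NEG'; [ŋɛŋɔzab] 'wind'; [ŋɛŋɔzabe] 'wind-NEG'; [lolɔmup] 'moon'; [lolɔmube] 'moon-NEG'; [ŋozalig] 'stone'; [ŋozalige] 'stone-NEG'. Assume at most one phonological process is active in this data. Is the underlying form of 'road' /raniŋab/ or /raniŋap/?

/raniŋap/

The root 'road' surfaces as [raniŋap] and [raniŋabe], with a stem-final [p] ~ [b] alternation.
The stem 'wind' ([ŋɛŋɔzab], [ŋɛŋɔzabe]) shows [b] unchanged in both environments, so [b] cannot be basic with [p] derived in isolation.
So /p/ is underlying, and a rule of intervocalic voicing — voiceless stops become voiced between vowels — gives [b].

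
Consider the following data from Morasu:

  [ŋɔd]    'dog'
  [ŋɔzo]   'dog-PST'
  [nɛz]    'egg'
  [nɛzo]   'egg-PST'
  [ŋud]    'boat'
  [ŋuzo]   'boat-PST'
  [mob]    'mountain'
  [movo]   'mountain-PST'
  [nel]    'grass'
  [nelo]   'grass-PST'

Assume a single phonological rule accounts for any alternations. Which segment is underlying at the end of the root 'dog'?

/d/

The root 'dog' surfaces as [ŋɔd] and [ŋɔzo], with a stem-final [d] ~ [z] alternation.
If /z/ were underlying and a rule turned it into [d] in isolation, 'egg' would also alternate; but it has [z] in both [nɛz] and [nɛzo].
Therefore /d/ is basic and [z] is derived by intervocalic spirantization (voiced stops become fricatives between vowels).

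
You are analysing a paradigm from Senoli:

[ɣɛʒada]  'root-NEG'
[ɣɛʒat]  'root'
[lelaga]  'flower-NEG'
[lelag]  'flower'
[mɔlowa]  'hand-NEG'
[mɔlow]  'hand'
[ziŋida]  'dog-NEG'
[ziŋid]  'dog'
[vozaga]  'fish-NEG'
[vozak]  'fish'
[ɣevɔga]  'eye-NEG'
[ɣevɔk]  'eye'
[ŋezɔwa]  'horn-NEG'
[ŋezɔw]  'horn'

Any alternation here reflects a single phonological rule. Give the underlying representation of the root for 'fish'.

In [vozaga] and [vozak] the final segment of 'fish' alternates: [g] ~ [k].
But 'flower' keeps [g] in both environments ([lelaga], [lelag]), so there is no rule changing /g/ to [k] in isolation.
Therefore /k/ is basic and [g] is derived by intervocalic voicing (voiceless stops become voiced between vowels).

/vozak/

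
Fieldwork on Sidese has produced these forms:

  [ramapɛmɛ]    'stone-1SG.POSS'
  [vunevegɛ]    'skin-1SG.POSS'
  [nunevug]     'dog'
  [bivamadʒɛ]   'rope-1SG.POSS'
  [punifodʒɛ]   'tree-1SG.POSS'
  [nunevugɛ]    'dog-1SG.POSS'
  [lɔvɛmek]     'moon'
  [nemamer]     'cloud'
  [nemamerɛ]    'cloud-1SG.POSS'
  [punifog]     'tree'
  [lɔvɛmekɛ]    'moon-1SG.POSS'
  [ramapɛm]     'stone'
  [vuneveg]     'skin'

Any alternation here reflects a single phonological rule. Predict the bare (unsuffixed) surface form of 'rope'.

[bivamag]

'tree' shows [dʒ] ~ [g] at the end of the stem ([punifodʒɛ] vs [punifog]).
If /g/ were underlying and a rule turned it into [dʒ] before the 1SG.POSS suffix, 'skin' would also alternate; but it has [g] in both [vunevegɛ] and [vuneveg].
Therefore /dʒ/ is basic and [g] is derived by depalatalization (palato-alveolar /dʒ/ becomes [g] when no front vowel follows).
The one attested form of 'rope', [bivamadʒɛ], shows underlying /bivamadʒ/. Applying the same rule when no front vowel follows gives [bivamag].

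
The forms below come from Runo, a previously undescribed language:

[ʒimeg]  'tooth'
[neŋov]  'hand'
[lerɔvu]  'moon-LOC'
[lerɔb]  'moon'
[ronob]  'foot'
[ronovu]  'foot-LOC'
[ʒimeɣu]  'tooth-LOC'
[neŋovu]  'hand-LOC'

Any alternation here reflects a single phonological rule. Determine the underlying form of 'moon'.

/lerɔb/

The root 'moon' surfaces as [lerɔb] and [lerɔvu], with a stem-final [b] ~ [v] alternation.
But 'hand' keeps [v] in both environments ([neŋov], [neŋovu]), so there is no rule changing /v/ to [b] in isolation.
Therefore /b/ is basic and [v] is derived by intervocalic spirantization (voiced stops become fricatives between vowels).
Hence 'moon' is /lerɔb/ underlyingly.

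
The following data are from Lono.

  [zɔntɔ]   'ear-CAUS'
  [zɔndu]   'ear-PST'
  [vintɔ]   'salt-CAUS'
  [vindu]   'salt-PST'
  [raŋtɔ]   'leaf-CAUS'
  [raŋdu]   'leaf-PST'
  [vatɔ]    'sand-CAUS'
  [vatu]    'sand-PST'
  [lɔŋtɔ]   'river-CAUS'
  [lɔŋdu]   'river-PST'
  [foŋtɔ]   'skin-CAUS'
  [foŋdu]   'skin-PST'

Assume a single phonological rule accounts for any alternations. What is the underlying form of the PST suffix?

/-du/

The PST suffix surfaces as [-du] and [-tu], depending on the final segment of the stem.
The CAUS suffix, which begins with [t], is invariant after every stem; so [t] is not altered by any rule here.
So the underlying form is /-du/, and voiced stops become voiceless after a vowel.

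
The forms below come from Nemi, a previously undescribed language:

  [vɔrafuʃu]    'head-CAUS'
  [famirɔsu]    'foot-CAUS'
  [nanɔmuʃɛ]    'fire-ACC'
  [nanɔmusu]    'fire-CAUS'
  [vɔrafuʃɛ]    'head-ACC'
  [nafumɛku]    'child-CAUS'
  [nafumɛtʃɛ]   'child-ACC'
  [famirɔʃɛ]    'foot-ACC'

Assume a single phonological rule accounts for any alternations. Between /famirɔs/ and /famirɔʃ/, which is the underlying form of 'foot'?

The stem for 'foot' ends in [ʃ] in [famirɔʃɛ] but [s] in [famirɔsu].
But 'head' keeps [ʃ] in both environments ([vɔrafuʃɛ], [vɔrafuʃu]), so there is no rule changing /ʃ/ to [s] before the CAUS suffix.
The alternation reflects palatalization before a front vowel: /k/ and /s/ become palato-alveolar [tʃ] and [ʃ] before a front vowel. /s/ is underlying.

/famirɔs/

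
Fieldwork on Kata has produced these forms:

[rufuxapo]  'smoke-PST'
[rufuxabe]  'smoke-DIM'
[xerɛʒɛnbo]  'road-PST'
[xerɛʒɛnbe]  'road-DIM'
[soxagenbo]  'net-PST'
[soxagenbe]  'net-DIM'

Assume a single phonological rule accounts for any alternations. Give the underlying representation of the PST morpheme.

The PST suffix surfaces as [-bo] and [-po], depending on the final segment of the stem.
By contrast the DIM suffix keeps its initial [b] throughout — that segment must be underlying.
So the underlying form is /-po/, and voiceless stops become voiced after a nasal.

/-po/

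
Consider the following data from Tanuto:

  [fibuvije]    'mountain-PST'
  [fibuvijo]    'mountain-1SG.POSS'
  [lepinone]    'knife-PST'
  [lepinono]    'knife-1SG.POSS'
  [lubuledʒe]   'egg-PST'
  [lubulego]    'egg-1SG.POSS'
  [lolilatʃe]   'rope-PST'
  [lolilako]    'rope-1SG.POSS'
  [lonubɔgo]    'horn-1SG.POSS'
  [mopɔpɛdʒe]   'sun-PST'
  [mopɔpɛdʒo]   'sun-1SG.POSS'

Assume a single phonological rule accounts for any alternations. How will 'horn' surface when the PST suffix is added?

'egg' shows [dʒ] ~ [g] at the end of the stem ([lubuledʒe] vs [lubulego]).
But 'sun' keeps [dʒ] in both environments ([mopɔpɛdʒe], [mopɔpɛdʒo]), so there is no rule changing /dʒ/ to [g] before the 1SG.POSS suffix.
The underlying segment must be /g/; /k/ and /g/ become palato-alveolar [tʃ] and [dʒ] before a front vowel, yielding [dʒ] there.
From [lonubɔgo] the stem 'horn' is /lonubɔg/; before a front vowel this yields [lonubɔdʒe].

[lonubɔdʒe]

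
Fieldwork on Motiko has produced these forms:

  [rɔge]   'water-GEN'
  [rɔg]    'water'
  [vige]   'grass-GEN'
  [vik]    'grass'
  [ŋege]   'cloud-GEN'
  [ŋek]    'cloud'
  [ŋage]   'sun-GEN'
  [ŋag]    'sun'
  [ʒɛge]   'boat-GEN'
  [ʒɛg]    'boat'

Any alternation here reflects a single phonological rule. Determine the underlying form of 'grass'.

/vik/

The stem for 'grass' ends in [g] in [vige] but [k] in [vik].
But 'water' keeps [g] in both environments ([rɔge], [rɔg]), so there is no rule changing /g/ to [k] in isolation.
Therefore /k/ is basic and [g] is derived by intervocalic voicing (voiceless stops become voiced between vowels).
Hence 'grass' is /vik/ underlyingly.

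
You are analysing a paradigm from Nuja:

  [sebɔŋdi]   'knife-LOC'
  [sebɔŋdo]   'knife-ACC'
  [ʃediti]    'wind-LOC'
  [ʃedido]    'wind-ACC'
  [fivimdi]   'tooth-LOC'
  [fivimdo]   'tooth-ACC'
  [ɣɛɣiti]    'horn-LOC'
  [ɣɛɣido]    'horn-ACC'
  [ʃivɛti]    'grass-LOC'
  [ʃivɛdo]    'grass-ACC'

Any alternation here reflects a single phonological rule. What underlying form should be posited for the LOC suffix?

/-ti/

The LOC morpheme has two allomorphs, [-di] and [-ti].
By contrast the ACC suffix keeps its initial [d] throughout — that segment must be underlying.
The LOC suffix is therefore /-ti/ underlyingly, with post-nasal voicing: voiceless stops become voiced after a nasal.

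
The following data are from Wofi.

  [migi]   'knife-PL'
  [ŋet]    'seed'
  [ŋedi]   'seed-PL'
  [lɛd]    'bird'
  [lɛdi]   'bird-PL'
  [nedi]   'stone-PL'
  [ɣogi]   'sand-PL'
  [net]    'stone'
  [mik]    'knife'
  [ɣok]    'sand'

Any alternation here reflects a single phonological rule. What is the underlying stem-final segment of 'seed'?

'seed' shows [d] ~ [t] at the end of the stem ([ŋedi] vs [ŋet]).
Compare 'bird', with invariant [d] in [lɛdi] and [lɛd]: an analysis with underlying /d/ and a rule producing [t] in isolation would wrongly predict alternation here too.
Therefore /t/ is basic and [d] is derived by intervocalic voicing (voiceless stops become voiced between vowels).

/t/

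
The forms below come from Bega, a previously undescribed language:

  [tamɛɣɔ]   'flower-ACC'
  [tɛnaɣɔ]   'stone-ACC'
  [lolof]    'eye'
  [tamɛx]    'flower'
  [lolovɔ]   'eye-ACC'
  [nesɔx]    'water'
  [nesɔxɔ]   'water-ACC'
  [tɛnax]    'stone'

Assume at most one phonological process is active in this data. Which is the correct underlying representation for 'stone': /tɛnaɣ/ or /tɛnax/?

/tɛnaɣ/

In [tɛnax] and [tɛnaɣɔ] the final segment of 'stone' alternates: [x] ~ [ɣ].
But 'water' keeps [x] in both environments ([nesɔx], [nesɔxɔ]), so there is no rule changing /x/ to [ɣ] before the ACC suffix.
Therefore /ɣ/ is basic and [x] is derived by word-final obstruent devoicing (voiced obstruents become voiceless word-finally).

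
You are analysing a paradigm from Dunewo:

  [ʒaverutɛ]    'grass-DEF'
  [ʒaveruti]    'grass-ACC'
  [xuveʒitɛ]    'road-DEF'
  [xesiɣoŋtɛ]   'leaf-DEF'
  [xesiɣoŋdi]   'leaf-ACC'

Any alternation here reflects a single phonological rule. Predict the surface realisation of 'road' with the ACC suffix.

The ACC morpheme has two allomorphs, [-di] and [-ti].
The DEF suffix, which begins with [t], is invariant after every stem; so [t] is not altered by any rule here.
So the underlying form is /-di/, and voiced stops become voiceless after a vowel.
After 'road', which ends in a vowel, the suffix surfaces as [-ti], giving [xuveʒiti].

[xuveʒiti]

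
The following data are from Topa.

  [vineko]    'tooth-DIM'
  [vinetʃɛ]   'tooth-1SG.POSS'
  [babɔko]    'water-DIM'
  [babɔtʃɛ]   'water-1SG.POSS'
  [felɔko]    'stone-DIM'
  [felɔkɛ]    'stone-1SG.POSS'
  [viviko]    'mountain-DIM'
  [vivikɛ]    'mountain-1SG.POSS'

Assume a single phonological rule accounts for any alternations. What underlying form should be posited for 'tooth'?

The stem for 'tooth' ends in [k] in [vineko] but [tʃ] in [vinetʃɛ].
But 'mountain' keeps [k] in both environments ([viviko], [vivikɛ]), so there is no rule changing /k/ to [tʃ] before the 1SG.POSS suffix.
The underlying segment must be /tʃ/; palato-alveolar /tʃ/ becomes [k] when no front vowel follows, yielding [k] there.
Hence 'tooth' is /vinetʃ/ underlyingly.

/vinetʃ/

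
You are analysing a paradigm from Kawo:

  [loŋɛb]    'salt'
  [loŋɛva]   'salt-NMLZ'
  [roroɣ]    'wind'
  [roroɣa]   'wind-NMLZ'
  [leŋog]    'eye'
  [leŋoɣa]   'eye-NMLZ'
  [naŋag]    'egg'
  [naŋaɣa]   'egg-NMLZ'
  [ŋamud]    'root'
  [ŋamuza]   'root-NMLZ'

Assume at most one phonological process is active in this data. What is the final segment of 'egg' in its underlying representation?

'egg' shows [g] ~ [ɣ] at the end of the stem ([naŋag] vs [naŋaɣa]).
But 'wind' keeps [ɣ] in both environments ([roroɣ], [roroɣa]), so there is no rule changing /ɣ/ to [g] in isolation.
The underlying segment must be /g/; voiced stops become fricatives between vowels, yielding [ɣ] there.

/g/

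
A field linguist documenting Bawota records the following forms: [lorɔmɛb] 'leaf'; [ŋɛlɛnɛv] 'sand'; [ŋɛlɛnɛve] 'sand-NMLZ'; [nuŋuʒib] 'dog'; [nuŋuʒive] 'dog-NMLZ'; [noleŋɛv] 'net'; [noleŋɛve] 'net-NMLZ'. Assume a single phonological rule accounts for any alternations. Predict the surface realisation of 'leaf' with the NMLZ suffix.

[lorɔmɛve]

The stem for 'dog' ends in [b] in [nuŋuʒib] but [v] in [nuŋuʒive].
If /v/ were underlying and a rule turned it into [b] in isolation, 'net' would also alternate; but it has [v] in both [noleŋɛv] and [noleŋɛve].
The underlying segment must be /b/; voiced stops become fricatives between vowels, yielding [v] there.
The one attested form of 'leaf', [lorɔmɛb], shows underlying /lorɔmɛb/. Applying the same rule between vowels gives [lorɔmɛve].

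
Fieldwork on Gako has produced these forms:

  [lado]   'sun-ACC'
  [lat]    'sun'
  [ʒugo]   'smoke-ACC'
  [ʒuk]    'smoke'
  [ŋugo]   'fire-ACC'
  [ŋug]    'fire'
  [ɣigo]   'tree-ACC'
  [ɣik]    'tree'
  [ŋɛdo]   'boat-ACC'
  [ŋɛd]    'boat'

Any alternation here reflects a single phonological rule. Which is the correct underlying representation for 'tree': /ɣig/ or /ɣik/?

/ɣik/

The root 'tree' surfaces as [ɣigo] and [ɣik], with a stem-final [g] ~ [k] alternation.
But 'fire' keeps [g] in both environments ([ŋugo], [ŋug]), so there is no rule changing /g/ to [k] in isolation.
So /k/ is underlying, and a rule of intervocalic voicing — voiceless stops become voiced between vowels — gives [g].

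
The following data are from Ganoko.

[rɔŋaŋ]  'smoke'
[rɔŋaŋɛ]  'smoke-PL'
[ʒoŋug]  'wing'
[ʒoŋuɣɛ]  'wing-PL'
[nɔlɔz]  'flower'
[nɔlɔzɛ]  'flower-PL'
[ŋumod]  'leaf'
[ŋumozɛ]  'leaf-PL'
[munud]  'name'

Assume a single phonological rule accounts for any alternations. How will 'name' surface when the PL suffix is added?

[munuzɛ]

In [ŋumod] and [ŋumozɛ] the final segment of 'leaf' alternates: [d] ~ [z].
But 'flower' keeps [z] in both environments ([nɔlɔz], [nɔlɔzɛ]), so there is no rule changing /z/ to [d] in isolation.
So /d/ is underlying, and a rule of intervocalic spirantization — voiced stops become fricatives between vowels — gives [z].
The one attested form of 'name', [munud], shows underlying /munud/. Applying the same rule between vowels gives [munuzɛ].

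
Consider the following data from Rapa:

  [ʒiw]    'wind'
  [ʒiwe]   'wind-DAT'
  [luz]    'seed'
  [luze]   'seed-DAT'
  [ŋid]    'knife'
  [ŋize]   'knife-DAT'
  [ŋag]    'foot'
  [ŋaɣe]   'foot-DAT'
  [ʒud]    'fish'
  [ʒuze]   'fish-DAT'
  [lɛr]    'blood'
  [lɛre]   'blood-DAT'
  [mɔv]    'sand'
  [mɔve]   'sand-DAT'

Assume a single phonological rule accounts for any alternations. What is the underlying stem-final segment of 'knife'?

/d/

In [ŋid] and [ŋize] the final segment of 'knife' alternates: [d] ~ [z].
If /z/ were underlying and a rule turned it into [d] in isolation, 'seed' would also alternate; but it has [z] in both [luz] and [luze].
So /d/ is underlying, and a rule of intervocalic spirantization — voiced stops become fricatives between vowels — gives [z].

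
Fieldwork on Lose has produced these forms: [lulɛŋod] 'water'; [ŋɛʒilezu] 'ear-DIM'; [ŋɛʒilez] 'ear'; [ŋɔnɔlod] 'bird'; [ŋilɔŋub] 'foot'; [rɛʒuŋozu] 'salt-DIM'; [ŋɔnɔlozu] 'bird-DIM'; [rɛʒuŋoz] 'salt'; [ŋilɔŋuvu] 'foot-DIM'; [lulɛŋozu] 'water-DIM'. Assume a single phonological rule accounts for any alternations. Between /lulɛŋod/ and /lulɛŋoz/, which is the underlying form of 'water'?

/lulɛŋod/

The stem for 'water' ends in [z] in [lulɛŋozu] but [d] in [lulɛŋod].
If /z/ were underlying and a rule turned it into [d] in isolation, 'ear' would also alternate; but it has [z] in both [ŋɛʒilezu] and [ŋɛʒilez].
Therefore /d/ is basic and [z] is derived by intervocalic spirantization (voiced stops become fricatives between vowels).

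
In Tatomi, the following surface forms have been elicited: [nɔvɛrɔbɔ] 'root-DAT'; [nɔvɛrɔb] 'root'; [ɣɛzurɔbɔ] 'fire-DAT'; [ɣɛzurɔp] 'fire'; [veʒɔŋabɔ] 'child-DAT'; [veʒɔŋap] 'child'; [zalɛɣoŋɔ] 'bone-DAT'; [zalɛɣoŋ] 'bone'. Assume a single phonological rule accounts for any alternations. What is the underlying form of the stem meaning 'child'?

/veʒɔŋap/

'child' shows [b] ~ [p] at the end of the stem ([veʒɔŋabɔ] vs [veʒɔŋap]).
The stem 'root' ([nɔvɛrɔbɔ], [nɔvɛrɔb]) shows [b] unchanged in both environments, so [b] cannot be basic with [p] derived in isolation.
So /p/ is underlying, and a rule of intervocalic voicing — voiceless stops become voiced between vowels — gives [b].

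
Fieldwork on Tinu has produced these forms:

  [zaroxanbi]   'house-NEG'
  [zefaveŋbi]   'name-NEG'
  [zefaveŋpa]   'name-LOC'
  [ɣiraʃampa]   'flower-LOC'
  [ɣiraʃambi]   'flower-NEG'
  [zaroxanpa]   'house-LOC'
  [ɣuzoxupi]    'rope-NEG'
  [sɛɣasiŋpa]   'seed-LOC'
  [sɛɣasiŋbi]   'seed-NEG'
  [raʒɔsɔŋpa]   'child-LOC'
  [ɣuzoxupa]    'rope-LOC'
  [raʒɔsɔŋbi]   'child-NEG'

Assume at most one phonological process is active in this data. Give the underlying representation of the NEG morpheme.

The NEG suffix surfaces as [-bi] and [-pi], depending on the final segment of the stem.
By contrast the LOC suffix keeps its initial [p] throughout — that segment must be underlying.
So the underlying form is /-bi/, and voiced stops become voiceless after a vowel.

/-bi/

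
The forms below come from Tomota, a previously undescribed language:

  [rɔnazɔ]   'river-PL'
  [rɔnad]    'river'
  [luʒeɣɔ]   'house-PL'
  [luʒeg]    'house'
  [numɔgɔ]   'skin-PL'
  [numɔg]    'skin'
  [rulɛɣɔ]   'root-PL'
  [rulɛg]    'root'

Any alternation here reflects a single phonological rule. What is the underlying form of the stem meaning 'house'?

/luʒeɣ/

'house' shows [ɣ] ~ [g] at the end of the stem ([luʒeɣɔ] vs [luʒeg]).
If /g/ were underlying and a rule turned it into [ɣ] before the PL suffix, 'skin' would also alternate; but it has [g] in both [numɔgɔ] and [numɔg].
So /ɣ/ is underlying, and a rule of word-final hardening — voiced fricatives become stops word-finally — gives [g].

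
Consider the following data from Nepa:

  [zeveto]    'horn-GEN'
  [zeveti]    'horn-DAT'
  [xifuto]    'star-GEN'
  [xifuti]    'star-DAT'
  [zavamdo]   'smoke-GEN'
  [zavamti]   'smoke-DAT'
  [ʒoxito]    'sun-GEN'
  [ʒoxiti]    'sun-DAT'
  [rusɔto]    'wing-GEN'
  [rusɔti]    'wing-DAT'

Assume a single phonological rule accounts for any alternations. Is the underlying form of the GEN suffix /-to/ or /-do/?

/-do/

The GEN morpheme has two allomorphs, [-do] and [-to].
The DAT suffix, which begins with [t], is invariant after every stem; so [t] is not altered by any rule here.
The GEN suffix is therefore /-do/ underlyingly, with post-vocalic devoicing: voiced stops become voiceless after a vowel.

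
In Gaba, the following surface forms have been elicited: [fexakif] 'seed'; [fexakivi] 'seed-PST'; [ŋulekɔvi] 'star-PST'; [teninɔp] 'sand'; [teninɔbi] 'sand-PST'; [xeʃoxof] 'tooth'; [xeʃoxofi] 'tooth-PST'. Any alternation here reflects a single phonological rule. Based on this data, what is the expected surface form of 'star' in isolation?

In [fexakif] and [fexakivi] the final segment of 'seed' alternates: [f] ~ [v].
Compare 'tooth', with invariant [f] in [xeʃoxof] and [xeʃoxofi]: an analysis with underlying /f/ and a rule producing [v] before the PST suffix would wrongly predict alternation here too.
The alternation reflects word-final obstruent devoicing: voiced obstruents become voiceless word-finally. /v/ is underlying.
From [ŋulekɔvi] the stem 'star' is /ŋulekɔv/; word-finally this yields [ŋulekɔf].

[ŋulekɔf]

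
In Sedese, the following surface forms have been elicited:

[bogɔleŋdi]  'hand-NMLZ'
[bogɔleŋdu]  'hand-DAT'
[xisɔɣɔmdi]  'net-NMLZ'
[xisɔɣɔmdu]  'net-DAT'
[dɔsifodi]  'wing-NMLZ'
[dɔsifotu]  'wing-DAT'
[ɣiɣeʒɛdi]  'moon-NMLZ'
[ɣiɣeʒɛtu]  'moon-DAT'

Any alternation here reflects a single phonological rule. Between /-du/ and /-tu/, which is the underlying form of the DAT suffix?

The DAT suffix surfaces as [-du] and [-tu], depending on the final segment of the stem.
The NMLZ suffix, which begins with [d], is invariant after every stem; so [d] is not altered by any rule here.
So the underlying form is /-tu/, and voiceless stops become voiced after a nasal.

/-tu/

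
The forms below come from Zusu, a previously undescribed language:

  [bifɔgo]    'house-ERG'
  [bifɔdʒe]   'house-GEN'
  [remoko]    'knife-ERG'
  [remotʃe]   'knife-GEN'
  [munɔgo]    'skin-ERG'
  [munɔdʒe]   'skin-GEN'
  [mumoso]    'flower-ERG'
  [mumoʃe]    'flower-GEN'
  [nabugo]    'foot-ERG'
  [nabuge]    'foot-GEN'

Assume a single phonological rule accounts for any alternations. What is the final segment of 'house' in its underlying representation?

'house' shows [g] ~ [dʒ] at the end of the stem ([bifɔgo] vs [bifɔdʒe]).
The stem 'foot' ([nabugo], [nabuge]) shows [g] unchanged in both environments, so [g] cannot be basic with [dʒ] derived before the GEN suffix.
The underlying segment must be /dʒ/; palato-alveolar /tʃ/, /dʒ/ and /ʃ/ become [k], [g] and [s] when no front vowel follows, yielding [g] there.

/dʒ/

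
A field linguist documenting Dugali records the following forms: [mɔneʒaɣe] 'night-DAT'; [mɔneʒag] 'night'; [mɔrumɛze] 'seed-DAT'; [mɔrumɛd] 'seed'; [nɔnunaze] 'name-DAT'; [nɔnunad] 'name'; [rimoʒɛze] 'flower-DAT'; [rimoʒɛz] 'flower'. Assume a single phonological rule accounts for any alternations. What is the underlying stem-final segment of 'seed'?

/d/

The stem for 'seed' ends in [z] in [mɔrumɛze] but [d] in [mɔrumɛd].
The stem 'flower' ([rimoʒɛze], [rimoʒɛz]) shows [z] unchanged in both environments, so [z] cannot be basic with [d] derived in isolation.
Therefore /d/ is basic and [z] is derived by intervocalic spirantization (voiced stops become fricatives between vowels).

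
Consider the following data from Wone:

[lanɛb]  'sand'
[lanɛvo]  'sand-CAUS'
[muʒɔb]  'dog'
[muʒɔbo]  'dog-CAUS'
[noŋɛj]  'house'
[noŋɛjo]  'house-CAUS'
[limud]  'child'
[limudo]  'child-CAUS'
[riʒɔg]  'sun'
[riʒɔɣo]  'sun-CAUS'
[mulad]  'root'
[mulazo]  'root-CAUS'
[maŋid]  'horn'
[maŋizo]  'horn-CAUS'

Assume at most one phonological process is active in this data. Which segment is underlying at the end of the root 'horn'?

The stem for 'horn' ends in [d] in [maŋid] but [z] in [maŋizo].
But 'child' keeps [d] in both environments ([limud], [limudo]), so there is no rule changing /d/ to [z] before the CAUS suffix.
So /z/ is underlying, and a rule of word-final hardening — voiced fricatives become stops word-finally — gives [d].

/z/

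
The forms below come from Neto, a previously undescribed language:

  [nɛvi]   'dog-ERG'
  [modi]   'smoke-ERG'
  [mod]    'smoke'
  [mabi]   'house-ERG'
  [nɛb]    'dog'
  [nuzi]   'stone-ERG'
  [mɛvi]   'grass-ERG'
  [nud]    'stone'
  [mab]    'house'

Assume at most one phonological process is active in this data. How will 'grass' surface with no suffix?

The root 'dog' surfaces as [nɛvi] and [nɛb], with a stem-final [v] ~ [b] alternation.
Compare 'house', with invariant [b] in [mabi] and [mab]: an analysis with underlying /b/ and a rule producing [v] before the ERG suffix would wrongly predict alternation here too.
Therefore /v/ is basic and [b] is derived by word-final hardening (voiced fricatives become stops word-finally).
The one attested form of 'grass', [mɛvi], shows underlying /mɛv/. Applying the same rule word-finally gives [mɛb].

[mɛb]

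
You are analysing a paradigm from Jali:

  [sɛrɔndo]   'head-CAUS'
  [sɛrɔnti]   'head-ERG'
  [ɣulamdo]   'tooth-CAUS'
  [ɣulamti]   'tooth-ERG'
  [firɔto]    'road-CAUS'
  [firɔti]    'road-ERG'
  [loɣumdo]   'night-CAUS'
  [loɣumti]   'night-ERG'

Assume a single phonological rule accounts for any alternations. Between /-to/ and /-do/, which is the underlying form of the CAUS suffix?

The CAUS morpheme has two allomorphs, [-do] and [-to].
The ERG suffix, which begins with [t], is invariant after every stem; so [t] is not altered by any rule here.
The CAUS suffix is therefore /-do/ underlyingly, with post-vocalic devoicing: voiced stops become voiceless after a vowel.

/-do/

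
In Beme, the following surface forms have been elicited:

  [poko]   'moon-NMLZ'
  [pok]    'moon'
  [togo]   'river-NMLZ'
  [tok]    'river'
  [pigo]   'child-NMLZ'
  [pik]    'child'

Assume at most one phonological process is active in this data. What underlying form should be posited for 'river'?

'river' shows [g] ~ [k] at the end of the stem ([togo] vs [tok]).
But 'moon' keeps [k] in both environments ([poko], [pok]), so there is no rule changing /k/ to [g] before the NMLZ suffix.
The alternation reflects word-final obstruent devoicing: voiced obstruents become voiceless word-finally. /g/ is underlying.
Hence 'river' is /tog/ underlyingly.

/tog/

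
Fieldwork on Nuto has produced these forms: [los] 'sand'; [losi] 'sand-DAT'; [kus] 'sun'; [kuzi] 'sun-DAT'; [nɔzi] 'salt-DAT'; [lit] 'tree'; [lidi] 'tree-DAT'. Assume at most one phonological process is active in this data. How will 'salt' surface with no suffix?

[nɔs]

The stem for 'sun' ends in [s] in [kus] but [z] in [kuzi].
If /s/ were underlying and a rule turned it into [z] before the DAT suffix, 'sand' would also alternate; but it has [s] in both [los] and [losi].
Therefore /z/ is basic and [s] is derived by word-final obstruent devoicing (voiced obstruents become voiceless word-finally).
The one attested form of 'salt', [nɔzi], shows underlying /nɔz/. Applying the same rule word-finally gives [nɔs].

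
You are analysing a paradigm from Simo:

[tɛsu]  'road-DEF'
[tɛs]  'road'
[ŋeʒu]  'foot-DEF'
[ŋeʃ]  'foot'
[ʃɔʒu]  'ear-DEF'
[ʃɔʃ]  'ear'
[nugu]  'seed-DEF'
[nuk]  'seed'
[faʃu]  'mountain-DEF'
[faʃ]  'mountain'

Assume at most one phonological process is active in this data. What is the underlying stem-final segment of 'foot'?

/ʒ/

In [ŋeʒu] and [ŋeʃ] the final segment of 'foot' alternates: [ʒ] ~ [ʃ].
But 'mountain' keeps [ʃ] in both environments ([faʃu], [faʃ]), so there is no rule changing /ʃ/ to [ʒ] before the DEF suffix.
The alternation reflects word-final obstruent devoicing: voiced obstruents become voiceless word-finally. /ʒ/ is underlying.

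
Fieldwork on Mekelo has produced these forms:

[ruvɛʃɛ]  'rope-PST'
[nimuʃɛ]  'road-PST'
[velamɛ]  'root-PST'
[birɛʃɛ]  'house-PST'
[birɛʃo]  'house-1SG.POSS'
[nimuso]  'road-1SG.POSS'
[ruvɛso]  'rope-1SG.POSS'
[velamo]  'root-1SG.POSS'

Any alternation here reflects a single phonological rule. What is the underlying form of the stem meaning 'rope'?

/ruvɛs/

In [ruvɛso] and [ruvɛʃɛ] the final segment of 'rope' alternates: [s] ~ [ʃ].
But 'house' keeps [ʃ] in both environments ([birɛʃo], [birɛʃɛ]), so there is no rule changing /ʃ/ to [s] before the 1SG.POSS suffix.
Therefore /s/ is basic and [ʃ] is derived by palatalization before a front vowel (/s/ becomes palato-alveolar [ʃ] before a front vowel).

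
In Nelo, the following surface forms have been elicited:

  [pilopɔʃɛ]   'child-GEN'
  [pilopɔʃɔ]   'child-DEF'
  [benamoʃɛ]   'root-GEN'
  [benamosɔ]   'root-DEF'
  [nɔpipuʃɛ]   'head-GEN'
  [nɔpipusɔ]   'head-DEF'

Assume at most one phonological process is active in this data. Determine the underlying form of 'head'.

/nɔpipus/

In [nɔpipuʃɛ] and [nɔpipusɔ] the final segment of 'head' alternates: [ʃ] ~ [s].
Compare 'child', with invariant [ʃ] in [pilopɔʃɛ] and [pilopɔʃɔ]: an analysis with underlying /ʃ/ and a rule producing [s] before the DEF suffix would wrongly predict alternation here too.
So /s/ is underlying, and a rule of palatalization before a front vowel — /s/ becomes palato-alveolar [ʃ] before a front vowel — gives [ʃ].
Hence 'head' is /nɔpipus/ underlyingly.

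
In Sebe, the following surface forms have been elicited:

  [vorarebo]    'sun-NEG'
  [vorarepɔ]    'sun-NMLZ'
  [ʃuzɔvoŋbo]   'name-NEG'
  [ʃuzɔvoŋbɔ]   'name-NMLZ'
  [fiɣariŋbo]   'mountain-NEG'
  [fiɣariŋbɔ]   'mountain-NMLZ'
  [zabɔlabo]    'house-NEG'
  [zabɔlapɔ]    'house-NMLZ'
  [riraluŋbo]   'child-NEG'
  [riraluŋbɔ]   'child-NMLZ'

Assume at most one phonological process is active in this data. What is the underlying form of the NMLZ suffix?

/-pɔ/

The NMLZ morpheme has two allomorphs, [-bɔ] and [-pɔ].
The NEG suffix, which begins with [b], is invariant after every stem; so [b] is not altered by any rule here.
The NMLZ suffix is therefore /-pɔ/ underlyingly, with post-nasal voicing: voiceless stops become voiced after a nasal.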